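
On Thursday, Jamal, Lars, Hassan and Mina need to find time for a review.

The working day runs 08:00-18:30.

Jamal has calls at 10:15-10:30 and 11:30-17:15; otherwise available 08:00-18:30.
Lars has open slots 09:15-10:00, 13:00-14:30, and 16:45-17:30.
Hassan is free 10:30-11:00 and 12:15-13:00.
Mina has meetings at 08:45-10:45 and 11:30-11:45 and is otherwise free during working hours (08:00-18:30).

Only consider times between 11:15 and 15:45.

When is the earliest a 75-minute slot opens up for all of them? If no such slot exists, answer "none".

Jamal free within 08:00–18:30: 08:00–10:15, 10:30–11:30, 17:15–18:30.
Mina free within 08:00–18:30: 08:00–08:45, 10:45–11:30, 11:45–18:30.
Jamal ∩ Lars: 09:15–10:00, 17:15–17:30.
Jamal ∩ Lars ∩ Hassan: (none).
Jamal ∩ Lars ∩ Hassan ∩ Mina: (none).
Restricted to 11:15–15:45: (none).
Windows ≥ 75 min: (none).

none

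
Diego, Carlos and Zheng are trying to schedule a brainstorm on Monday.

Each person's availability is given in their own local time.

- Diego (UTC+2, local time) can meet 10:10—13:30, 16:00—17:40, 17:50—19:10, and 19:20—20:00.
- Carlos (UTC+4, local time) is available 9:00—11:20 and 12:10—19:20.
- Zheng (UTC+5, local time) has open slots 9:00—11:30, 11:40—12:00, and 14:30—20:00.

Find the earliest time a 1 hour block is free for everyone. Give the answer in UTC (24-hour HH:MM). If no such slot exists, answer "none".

Diego → UTC: 08:10–11:30, 14:00–15:40, 15:50–17:10, 17:20–18:00.
Carlos → UTC: 05:00–07:20, 08:10–15:20.
Zheng → UTC: 04:00–06:30, 06:40–07:00, 09:30–15:00.
Diego ∩ Carlos: 08:10–11:30, 14:00–15:20.
Diego ∩ Carlos ∩ Zheng: 09:30–11:30, 14:00–15:00.
Windows ≥ 60 min: 09:30–11:30, 14:00–15:00.
Earliest such window starts at 09:30.

09:30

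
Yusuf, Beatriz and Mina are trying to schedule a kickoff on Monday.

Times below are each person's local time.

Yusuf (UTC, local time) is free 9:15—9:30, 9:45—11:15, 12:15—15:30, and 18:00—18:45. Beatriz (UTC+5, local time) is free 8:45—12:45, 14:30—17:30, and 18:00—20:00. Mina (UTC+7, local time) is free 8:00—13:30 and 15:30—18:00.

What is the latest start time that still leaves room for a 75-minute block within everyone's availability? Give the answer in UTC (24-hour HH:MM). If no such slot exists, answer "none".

09:45

Yusuf → UTC: 09:15–09:30, 09:45–11:15, 12:15–15:30, 18:00–18:45.
Beatriz → UTC: 03:45–07:45, 09:30–12:30, 13:00–15:00.
Mina → UTC: 01:00–06:30, 08:30–11:00.
Yusuf ∩ Beatriz: 09:45–11:15, 12:15–12:30, 13:00–15:00.
Yusuf ∩ Beatriz ∩ Mina: 09:45–11:00.
Windows ≥ 75 min: 09:45–11:00.
Latest start in the last window 09:45–11:00 is 11:00 − 75 min = 09:45.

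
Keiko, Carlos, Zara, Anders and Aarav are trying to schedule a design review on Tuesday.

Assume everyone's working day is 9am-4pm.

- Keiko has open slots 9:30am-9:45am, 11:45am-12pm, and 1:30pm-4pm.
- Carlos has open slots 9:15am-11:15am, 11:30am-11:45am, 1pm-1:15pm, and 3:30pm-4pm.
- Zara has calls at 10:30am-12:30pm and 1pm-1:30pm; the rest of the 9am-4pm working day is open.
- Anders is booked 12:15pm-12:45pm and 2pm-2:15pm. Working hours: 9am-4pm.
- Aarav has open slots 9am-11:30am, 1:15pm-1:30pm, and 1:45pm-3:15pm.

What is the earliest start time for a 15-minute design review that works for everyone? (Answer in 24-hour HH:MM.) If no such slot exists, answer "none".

09:30

Zara free within 09:00–16:00: 09:00–10:30, 12:30–13:00, 13:30–16:00.
Anders free within 09:00–16:00: 09:00–12:15, 12:45–14:00, 14:15–16:00.
Keiko ∩ Carlos: 09:30–09:45, 15:30–16:00.
Keiko ∩ Carlos ∩ Zara: 09:30–09:45, 15:30–16:00.
Keiko ∩ Carlos ∩ Zara ∩ Anders: 09:30–09:45, 15:30–16:00.
Keiko ∩ Carlos ∩ Zara ∩ Anders ∩ Aarav: 09:30–09:45.
Windows ≥ 15 min: 09:30–09:45.
Earliest such window starts at 09:30.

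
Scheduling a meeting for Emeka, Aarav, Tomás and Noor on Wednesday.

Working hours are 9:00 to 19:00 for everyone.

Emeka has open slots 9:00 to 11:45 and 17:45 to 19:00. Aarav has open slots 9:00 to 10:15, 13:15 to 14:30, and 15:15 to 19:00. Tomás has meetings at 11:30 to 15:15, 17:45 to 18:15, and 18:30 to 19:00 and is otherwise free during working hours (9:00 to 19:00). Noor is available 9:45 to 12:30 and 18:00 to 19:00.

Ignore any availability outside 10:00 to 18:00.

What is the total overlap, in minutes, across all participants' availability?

Tomás free within 09:00–19:00: 09:00–11:30, 15:15–17:45, 18:15–18:30.
Emeka ∩ Aarav: 09:00–10:15, 17:45–19:00.
Emeka ∩ Aarav ∩ Tomás: 09:00–10:15, 18:15–18:30.
Emeka ∩ Aarav ∩ Tomás ∩ Noor: 09:45–10:15, 18:15–18:30.
Restricted to 10:00–18:00: 10:00–10:15.
Total common minutes: 15.

15 minutes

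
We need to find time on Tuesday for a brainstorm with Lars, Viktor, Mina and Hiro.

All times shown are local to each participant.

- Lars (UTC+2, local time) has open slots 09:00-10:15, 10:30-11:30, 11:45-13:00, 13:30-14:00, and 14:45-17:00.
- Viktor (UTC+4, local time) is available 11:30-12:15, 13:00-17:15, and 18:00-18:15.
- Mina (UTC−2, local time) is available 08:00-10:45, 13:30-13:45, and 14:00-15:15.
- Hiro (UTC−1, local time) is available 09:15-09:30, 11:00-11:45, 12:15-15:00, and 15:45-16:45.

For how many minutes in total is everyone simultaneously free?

Lars → UTC: 07:00–08:15, 08:30–09:30, 09:45–11:00, 11:30–12:00, 12:45–15:00.
Viktor → UTC: 07:30–08:15, 09:00–13:15, 14:00–14:15.
Mina → UTC: 10:00–12:45, 15:30–15:45, 16:00–17:15.
Hiro → UTC: 10:15–10:30, 12:00–12:45, 13:15–16:00, 16:45–17:45.
Lars ∩ Viktor: 07:30–08:15, 09:00–09:30, 09:45–11:00, 11:30–12:00, 12:45–13:15, 14:00–14:15.
Lars ∩ Viktor ∩ Mina: 10:00–11:00, 11:30–12:00.
Lars ∩ Viktor ∩ Mina ∩ Hiro: 10:15–10:30.
Total common minutes: 15.

15 minutes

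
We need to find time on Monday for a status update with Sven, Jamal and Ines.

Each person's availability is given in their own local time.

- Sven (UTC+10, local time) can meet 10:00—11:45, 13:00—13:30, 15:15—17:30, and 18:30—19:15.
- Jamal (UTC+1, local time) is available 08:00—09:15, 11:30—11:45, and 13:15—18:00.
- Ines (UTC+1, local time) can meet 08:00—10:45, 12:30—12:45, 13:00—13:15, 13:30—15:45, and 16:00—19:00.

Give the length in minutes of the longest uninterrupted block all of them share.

30 minutes

Sven → UTC: 00:00–01:45, 03:00–03:30, 05:15–07:30, 08:30–09:15.
Jamal → UTC: 07:00–08:15, 10:30–10:45, 12:15–17:00.
Ines → UTC: 07:00–09:45, 11:30–11:45, 12:00–12:15, 12:30–14:45, 15:00–18:00.
Sven ∩ Jamal: 07:00–07:30.
Sven ∩ Jamal ∩ Ines: 07:00–07:30.
Single common window of 30 minutes.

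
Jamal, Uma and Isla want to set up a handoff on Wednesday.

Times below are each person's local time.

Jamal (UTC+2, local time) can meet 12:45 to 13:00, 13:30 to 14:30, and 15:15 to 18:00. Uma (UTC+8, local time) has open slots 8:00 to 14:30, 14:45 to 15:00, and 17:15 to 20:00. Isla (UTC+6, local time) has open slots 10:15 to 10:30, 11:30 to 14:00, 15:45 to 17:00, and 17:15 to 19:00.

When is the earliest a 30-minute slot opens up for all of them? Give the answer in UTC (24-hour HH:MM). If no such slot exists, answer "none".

Jamal → UTC: 10:45–11:00, 11:30–12:30, 13:15–16:00.
Uma → UTC: 00:00–06:30, 06:45–07:00, 09:15–12:00.
Isla → UTC: 04:15–04:30, 05:30–08:00, 09:45–11:00, 11:15–13:00.
Jamal ∩ Uma: 10:45–11:00, 11:30–12:00.
Jamal ∩ Uma ∩ Isla: 10:45–11:00, 11:30–12:00.
Windows ≥ 30 min: 11:30–12:00.
Earliest such window starts at 11:30.

11:30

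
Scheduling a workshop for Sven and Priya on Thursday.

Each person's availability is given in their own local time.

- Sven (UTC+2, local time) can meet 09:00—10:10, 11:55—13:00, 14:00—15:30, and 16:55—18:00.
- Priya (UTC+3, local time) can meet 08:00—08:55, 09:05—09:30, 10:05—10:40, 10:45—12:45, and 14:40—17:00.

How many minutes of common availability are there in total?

Sven → UTC: 07:00–08:10, 09:55–11:00, 12:00–13:30, 14:55–16:00.
Priya → UTC: 05:00–05:55, 06:05–06:30, 07:05–07:40, 07:45–09:45, 11:40–14:00.
Sven ∩ Priya: 07:05–07:40, 07:45–08:10, 12:00–13:30.
Total common minutes: 35 + 25 + 90 = 150.

150 minutes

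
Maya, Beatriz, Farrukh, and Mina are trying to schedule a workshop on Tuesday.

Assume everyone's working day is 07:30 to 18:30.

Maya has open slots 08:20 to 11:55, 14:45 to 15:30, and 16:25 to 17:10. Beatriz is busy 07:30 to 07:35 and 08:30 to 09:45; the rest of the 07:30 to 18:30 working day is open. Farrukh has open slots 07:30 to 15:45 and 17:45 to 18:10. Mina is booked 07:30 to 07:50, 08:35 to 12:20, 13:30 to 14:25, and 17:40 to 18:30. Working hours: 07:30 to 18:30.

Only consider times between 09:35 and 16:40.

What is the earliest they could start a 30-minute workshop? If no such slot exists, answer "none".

14:45

Beatriz free within 07:30–18:30: 07:35–08:30, 09:45–18:30.
Mina free within 07:30–18:30: 07:50–08:35, 12:20–13:30, 14:25–17:40.
Maya ∩ Beatriz: 08:20–08:30, 09:45–11:55, 14:45–15:30, 16:25–17:10.
Maya ∩ Beatriz ∩ Farrukh: 08:20–08:30, 09:45–11:55, 14:45–15:30.
Maya ∩ Beatriz ∩ Farrukh ∩ Mina: 08:20–08:30, 14:45–15:30.
Restricted to 09:35–16:40: 14:45–15:30.
Windows ≥ 30 min: 14:45–15:30.
Earliest such window starts at 14:45.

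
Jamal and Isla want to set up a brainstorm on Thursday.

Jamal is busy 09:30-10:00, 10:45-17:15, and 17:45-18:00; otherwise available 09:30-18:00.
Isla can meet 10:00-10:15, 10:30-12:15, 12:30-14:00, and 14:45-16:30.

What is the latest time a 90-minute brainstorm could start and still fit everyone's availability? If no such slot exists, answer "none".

Jamal free within 09:30–18:00: 10:00–10:45, 17:15–17:45.
Jamal ∩ Isla: 10:00–10:15, 10:30–10:45.
Windows ≥ 90 min: (none).

none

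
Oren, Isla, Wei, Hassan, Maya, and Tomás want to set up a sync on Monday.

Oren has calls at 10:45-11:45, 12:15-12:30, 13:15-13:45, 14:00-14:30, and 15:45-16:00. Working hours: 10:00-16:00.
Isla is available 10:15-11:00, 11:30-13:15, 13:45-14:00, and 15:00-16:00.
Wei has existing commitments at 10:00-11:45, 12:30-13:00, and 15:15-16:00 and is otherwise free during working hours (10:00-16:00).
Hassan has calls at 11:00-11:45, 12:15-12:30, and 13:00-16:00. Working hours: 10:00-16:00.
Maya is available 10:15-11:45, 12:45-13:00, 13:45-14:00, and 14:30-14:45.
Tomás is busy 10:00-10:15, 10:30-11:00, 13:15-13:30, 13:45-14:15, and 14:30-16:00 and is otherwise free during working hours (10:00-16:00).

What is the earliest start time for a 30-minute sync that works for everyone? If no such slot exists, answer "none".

none

Oren free within 10:00–16:00: 10:00–10:45, 11:45–12:15, 12:30–13:15, 13:45–14:00, 14:30–15:45.
Wei free within 10:00–16:00: 11:45–12:30, 13:00–15:15.
Hassan free within 10:00–16:00: 10:00–11:00, 11:45–12:15, 12:30–13:00.
Tomás free within 10:00–16:00: 10:15–10:30, 11:00–13:15, 13:30–13:45, 14:15–14:30.
Oren ∩ Isla: 10:15–10:45, 11:45–12:15, 12:30–13:15, 13:45–14:00, 15:00–15:45.
Oren ∩ Isla ∩ Wei: 11:45–12:15, 13:00–13:15, 13:45–14:00, 15:00–15:15.
Oren ∩ Isla ∩ Wei ∩ Hassan: 11:45–12:15.
Oren ∩ Isla ∩ Wei ∩ Hassan ∩ Maya: (none).
Oren ∩ Isla ∩ Wei ∩ Hassan ∩ Maya ∩ Tomás: (none).
Windows ≥ 30 min: (none).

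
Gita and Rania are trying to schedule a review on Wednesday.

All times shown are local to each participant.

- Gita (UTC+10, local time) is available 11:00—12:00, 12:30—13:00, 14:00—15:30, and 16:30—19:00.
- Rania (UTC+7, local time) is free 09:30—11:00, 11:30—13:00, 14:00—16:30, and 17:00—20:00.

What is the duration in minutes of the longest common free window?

120 minutes

Gita → UTC: 01:00–02:00, 02:30–03:00, 04:00–05:30, 06:30–09:00.
Rania → UTC: 02:30–04:00, 04:30–06:00, 07:00–09:30, 10:00–13:00.
Gita ∩ Rania: 02:30–03:00, 04:30–05:30, 07:00–09:00.
Common window lengths: 30, 60, 120 min; longest is 120.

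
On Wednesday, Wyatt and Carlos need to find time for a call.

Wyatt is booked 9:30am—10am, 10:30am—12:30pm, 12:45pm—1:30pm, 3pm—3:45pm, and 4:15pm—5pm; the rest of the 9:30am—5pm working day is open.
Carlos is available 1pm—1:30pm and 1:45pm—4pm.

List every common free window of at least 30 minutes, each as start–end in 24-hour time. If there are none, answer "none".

Wyatt free within 09:30–17:00: 10:00–10:30, 12:30–12:45, 13:30–15:00, 15:45–16:15.
Wyatt ∩ Carlos: 13:45–15:00, 15:45–16:00.
Windows ≥ 30 min: 13:45–15:00.

13:45–15:00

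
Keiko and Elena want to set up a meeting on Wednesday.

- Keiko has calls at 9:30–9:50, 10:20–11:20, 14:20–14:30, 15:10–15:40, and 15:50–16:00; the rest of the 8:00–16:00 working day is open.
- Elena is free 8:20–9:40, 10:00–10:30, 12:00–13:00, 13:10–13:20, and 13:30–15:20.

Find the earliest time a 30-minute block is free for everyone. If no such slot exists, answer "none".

Keiko free within 08:00–16:00: 08:00–09:30, 09:50–10:20, 11:20–14:20, 14:30–15:10, 15:40–15:50.
Keiko ∩ Elena: 08:20–09:30, 10:00–10:20, 12:00–13:00, 13:10–13:20, 13:30–14:20, 14:30–15:10.
Windows ≥ 30 min: 08:20–09:30, 12:00–13:00, 13:30–14:20, 14:30–15:10.
Earliest such window starts at 08:20.

08:20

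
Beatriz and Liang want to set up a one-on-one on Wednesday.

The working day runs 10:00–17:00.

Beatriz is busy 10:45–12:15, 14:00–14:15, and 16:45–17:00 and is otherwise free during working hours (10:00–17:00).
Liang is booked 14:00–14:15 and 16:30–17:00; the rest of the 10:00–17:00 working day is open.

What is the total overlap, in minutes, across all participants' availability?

Beatriz free within 10:00–17:00: 10:00–10:45, 12:15–14:00, 14:15–16:45.
Liang free within 10:00–17:00: 10:00–14:00, 14:15–16:30.
Beatriz ∩ Liang: 10:00–10:45, 12:15–14:00, 14:15–16:30.
Total common minutes: 45 + 105 + 135 = 285.

285 minutes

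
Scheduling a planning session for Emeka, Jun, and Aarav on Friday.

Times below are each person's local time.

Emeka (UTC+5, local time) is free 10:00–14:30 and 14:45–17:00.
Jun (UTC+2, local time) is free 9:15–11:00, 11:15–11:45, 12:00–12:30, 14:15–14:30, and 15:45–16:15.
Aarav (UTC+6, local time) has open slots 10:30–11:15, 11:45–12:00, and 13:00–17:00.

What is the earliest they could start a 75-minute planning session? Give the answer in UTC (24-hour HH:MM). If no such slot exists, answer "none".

07:15

Emeka → UTC: 05:00–09:30, 09:45–12:00.
Jun → UTC: 07:15–09:00, 09:15–09:45, 10:00–10:30, 12:15–12:30, 13:45–14:15.
Aarav → UTC: 04:30–05:15, 05:45–06:00, 07:00–11:00.
Emeka ∩ Jun: 07:15–09:00, 09:15–09:30, 10:00–10:30.
Emeka ∩ Jun ∩ Aarav: 07:15–09:00, 09:15–09:30, 10:00–10:30.
Windows ≥ 75 min: 07:15–09:00.
Earliest such window starts at 07:15.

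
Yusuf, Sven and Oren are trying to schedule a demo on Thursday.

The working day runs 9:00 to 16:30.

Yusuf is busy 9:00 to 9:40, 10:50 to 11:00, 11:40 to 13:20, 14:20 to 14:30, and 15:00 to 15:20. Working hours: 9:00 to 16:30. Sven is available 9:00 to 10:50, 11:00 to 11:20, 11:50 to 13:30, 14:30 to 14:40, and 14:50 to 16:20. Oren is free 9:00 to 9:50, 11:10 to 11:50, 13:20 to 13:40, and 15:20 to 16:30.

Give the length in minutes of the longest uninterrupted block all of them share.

Yusuf free within 09:00–16:30: 09:40–10:50, 11:00–11:40, 13:20–14:20, 14:30–15:00, 15:20–16:30.
Yusuf ∩ Sven: 09:40–10:50, 11:00–11:20, 13:20–13:30, 14:30–14:40, 14:50–15:00, 15:20–16:20.
Yusuf ∩ Sven ∩ Oren: 09:40–09:50, 11:10–11:20, 13:20–13:30, 15:20–16:20.
Common window lengths: 10, 10, 10, 60 min; longest is 60.

60 minutes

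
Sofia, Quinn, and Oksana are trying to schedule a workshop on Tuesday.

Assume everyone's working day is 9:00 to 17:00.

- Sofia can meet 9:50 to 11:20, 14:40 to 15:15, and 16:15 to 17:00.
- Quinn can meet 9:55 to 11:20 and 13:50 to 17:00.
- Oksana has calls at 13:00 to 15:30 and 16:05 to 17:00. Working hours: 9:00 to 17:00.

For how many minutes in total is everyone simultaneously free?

Oksana free within 09:00–17:00: 09:00–13:00, 15:30–16:05.
Sofia ∩ Quinn: 09:55–11:20, 14:40–15:15, 16:15–17:00.
Sofia ∩ Quinn ∩ Oksana: 09:55–11:20.
Total common minutes: 85.

85 minutes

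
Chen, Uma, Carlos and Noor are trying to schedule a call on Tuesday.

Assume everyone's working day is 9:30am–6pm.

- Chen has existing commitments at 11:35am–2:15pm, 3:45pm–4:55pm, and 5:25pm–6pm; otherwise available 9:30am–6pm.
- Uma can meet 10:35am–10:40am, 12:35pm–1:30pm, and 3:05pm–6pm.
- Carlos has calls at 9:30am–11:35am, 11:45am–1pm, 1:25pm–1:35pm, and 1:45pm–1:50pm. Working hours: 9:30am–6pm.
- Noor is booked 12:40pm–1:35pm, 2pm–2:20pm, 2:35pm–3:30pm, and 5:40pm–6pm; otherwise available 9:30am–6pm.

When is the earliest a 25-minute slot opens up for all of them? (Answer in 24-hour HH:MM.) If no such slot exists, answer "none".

16:55

Chen free within 09:30–18:00: 09:30–11:35, 14:15–15:45, 16:55–17:25.
Carlos free within 09:30–18:00: 11:35–11:45, 13:00–13:25, 13:35–13:45, 13:50–18:00.
Noor free within 09:30–18:00: 09:30–12:40, 13:35–14:00, 14:20–14:35, 15:30–17:40.
Chen ∩ Uma: 10:35–10:40, 15:05–15:45, 16:55–17:25.
Chen ∩ Uma ∩ Carlos: 15:05–15:45, 16:55–17:25.
Chen ∩ Uma ∩ Carlos ∩ Noor: 15:30–15:45, 16:55–17:25.
Windows ≥ 25 min: 16:55–17:25.
Earliest such window starts at 16:55.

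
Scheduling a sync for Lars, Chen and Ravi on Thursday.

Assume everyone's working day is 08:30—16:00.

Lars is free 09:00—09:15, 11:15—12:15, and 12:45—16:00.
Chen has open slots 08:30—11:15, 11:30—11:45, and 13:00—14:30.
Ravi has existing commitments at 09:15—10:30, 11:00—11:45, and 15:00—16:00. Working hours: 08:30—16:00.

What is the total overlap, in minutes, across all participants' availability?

Ravi free within 08:30–16:00: 08:30–09:15, 10:30–11:00, 11:45–15:00.
Lars ∩ Chen: 09:00–09:15, 11:30–11:45, 13:00–14:30.
Lars ∩ Chen ∩ Ravi: 09:00–09:15, 13:00–14:30.
Total common minutes: 15 + 90 = 105.

105 minutes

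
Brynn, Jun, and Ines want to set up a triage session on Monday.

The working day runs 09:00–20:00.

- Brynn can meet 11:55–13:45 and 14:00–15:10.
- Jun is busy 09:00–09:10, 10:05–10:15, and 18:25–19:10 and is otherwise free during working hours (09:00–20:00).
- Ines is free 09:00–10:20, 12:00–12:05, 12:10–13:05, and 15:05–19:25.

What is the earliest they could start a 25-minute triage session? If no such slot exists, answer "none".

12:10

Jun free within 09:00–20:00: 09:10–10:05, 10:15–18:25, 19:10–20:00.
Brynn ∩ Jun: 11:55–13:45, 14:00–15:10.
Brynn ∩ Jun ∩ Ines: 12:00–12:05, 12:10–13:05, 15:05–15:10.
Windows ≥ 25 min: 12:10–13:05.
Earliest such window starts at 12:10.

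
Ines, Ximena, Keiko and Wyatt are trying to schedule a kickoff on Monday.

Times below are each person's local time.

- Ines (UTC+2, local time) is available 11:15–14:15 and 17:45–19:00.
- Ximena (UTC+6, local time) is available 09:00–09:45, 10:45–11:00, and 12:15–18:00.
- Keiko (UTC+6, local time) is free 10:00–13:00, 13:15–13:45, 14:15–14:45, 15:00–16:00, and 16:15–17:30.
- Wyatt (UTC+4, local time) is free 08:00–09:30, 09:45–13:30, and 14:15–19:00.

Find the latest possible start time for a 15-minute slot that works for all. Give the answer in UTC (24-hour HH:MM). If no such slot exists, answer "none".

Ines → UTC: 09:15–12:15, 15:45–17:00.
Ximena → UTC: 03:00–03:45, 04:45–05:00, 06:15–12:00.
Keiko → UTC: 04:00–07:00, 07:15–07:45, 08:15–08:45, 09:00–10:00, 10:15–11:30.
Wyatt → UTC: 04:00–05:30, 05:45–09:30, 10:15–15:00.
Ines ∩ Ximena: 09:15–12:00.
Ines ∩ Ximena ∩ Keiko: 09:15–10:00, 10:15–11:30.
Ines ∩ Ximena ∩ Keiko ∩ Wyatt: 09:15–09:30, 10:15–11:30.
Windows ≥ 15 min: 09:15–09:30, 10:15–11:30.
Latest start in the last window 10:15–11:30 is 11:30 − 15 min = 11:15.

11:15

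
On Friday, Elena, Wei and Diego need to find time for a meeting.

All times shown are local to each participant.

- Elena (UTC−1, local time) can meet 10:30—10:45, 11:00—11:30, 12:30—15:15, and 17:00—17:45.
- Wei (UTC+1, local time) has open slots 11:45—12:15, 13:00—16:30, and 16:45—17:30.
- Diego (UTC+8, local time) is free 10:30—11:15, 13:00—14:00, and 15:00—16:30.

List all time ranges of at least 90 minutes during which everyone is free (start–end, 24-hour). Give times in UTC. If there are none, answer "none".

Elena → UTC: 11:30–11:45, 12:00–12:30, 13:30–16:15, 18:00–18:45.
Wei → UTC: 10:45–11:15, 12:00–15:30, 15:45–16:30.
Diego → UTC: 02:30–03:15, 05:00–06:00, 07:00–08:30.
Elena ∩ Wei: 12:00–12:30, 13:30–15:30, 15:45–16:15.
Elena ∩ Wei ∩ Diego: (none).
Windows ≥ 90 min: (none).

none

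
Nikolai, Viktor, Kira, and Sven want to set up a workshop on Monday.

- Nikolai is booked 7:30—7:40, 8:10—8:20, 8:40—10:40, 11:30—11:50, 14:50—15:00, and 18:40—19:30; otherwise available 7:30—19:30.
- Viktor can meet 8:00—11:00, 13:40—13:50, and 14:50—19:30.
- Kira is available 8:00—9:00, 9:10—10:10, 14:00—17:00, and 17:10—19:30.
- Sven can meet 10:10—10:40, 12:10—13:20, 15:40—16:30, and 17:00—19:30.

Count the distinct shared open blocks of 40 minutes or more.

Nikolai free within 07:30–19:30: 07:40–08:10, 08:20–08:40, 10:40–11:30, 11:50–14:50, 15:00–18:40.
Nikolai ∩ Viktor: 08:00–08:10, 08:20–08:40, 10:40–11:00, 13:40–13:50, 15:00–18:40.
Nikolai ∩ Viktor ∩ Kira: 08:00–08:10, 08:20–08:40, 15:00–17:00, 17:10–18:40.
Nikolai ∩ Viktor ∩ Kira ∩ Sven: 15:40–16:30, 17:10–18:40.
Windows ≥ 40 min: 15:40–16:30, 17:10–18:40.
That's 2 windows.

2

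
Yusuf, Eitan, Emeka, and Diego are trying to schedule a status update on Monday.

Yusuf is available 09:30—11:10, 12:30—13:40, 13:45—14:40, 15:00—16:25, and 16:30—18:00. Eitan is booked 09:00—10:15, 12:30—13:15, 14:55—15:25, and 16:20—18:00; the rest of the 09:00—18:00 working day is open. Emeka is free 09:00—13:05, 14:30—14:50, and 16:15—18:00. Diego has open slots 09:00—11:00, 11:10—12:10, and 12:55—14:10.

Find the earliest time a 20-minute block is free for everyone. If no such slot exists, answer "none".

10:15

Eitan free within 09:00–18:00: 10:15–12:30, 13:15–14:55, 15:25–16:20.
Yusuf ∩ Eitan: 10:15–11:10, 13:15–13:40, 13:45–14:40, 15:25–16:20.
Yusuf ∩ Eitan ∩ Emeka: 10:15–11:10, 14:30–14:40, 16:15–16:20.
Yusuf ∩ Eitan ∩ Emeka ∩ Diego: 10:15–11:00.
Windows ≥ 20 min: 10:15–11:00.
Earliest such window starts at 10:15.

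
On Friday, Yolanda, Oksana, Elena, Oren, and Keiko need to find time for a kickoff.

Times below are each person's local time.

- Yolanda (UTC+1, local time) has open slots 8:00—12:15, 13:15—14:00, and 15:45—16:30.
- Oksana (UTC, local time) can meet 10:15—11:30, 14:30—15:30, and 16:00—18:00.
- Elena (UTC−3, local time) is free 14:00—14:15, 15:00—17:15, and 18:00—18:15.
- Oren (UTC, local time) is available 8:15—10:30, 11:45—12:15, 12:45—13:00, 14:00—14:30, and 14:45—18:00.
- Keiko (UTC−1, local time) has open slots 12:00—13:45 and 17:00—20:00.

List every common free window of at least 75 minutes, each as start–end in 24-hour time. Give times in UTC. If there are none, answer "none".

none

Yolanda → UTC: 07:00–11:15, 12:15–13:00, 14:45–15:30.
Oksana → UTC: 10:15–11:30, 14:30–15:30, 16:00–18:00.
Elena → UTC: 17:00–17:15, 18:00–20:15, 21:00–21:15.
Oren → UTC: 08:15–10:30, 11:45–12:15, 12:45–13:00, 14:00–14:30, 14:45–18:00.
Keiko → UTC: 13:00–14:45, 18:00–21:00.
Yolanda ∩ Oksana: 10:15–11:15, 14:45–15:30.
Yolanda ∩ Oksana ∩ Elena: (none).
Yolanda ∩ Oksana ∩ Elena ∩ Oren: (none).
Yolanda ∩ Oksana ∩ Elena ∩ Oren ∩ Keiko: (none).
Windows ≥ 75 min: (none).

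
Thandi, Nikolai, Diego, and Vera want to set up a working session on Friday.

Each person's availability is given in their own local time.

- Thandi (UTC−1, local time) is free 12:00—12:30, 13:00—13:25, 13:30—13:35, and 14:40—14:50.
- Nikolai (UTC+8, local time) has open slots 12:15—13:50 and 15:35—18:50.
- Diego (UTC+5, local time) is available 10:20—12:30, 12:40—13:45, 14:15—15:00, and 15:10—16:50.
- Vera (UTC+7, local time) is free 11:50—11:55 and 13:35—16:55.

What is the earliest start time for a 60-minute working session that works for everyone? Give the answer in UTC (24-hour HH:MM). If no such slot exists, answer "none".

Thandi → UTC: 13:00–13:30, 14:00–14:25, 14:30–14:35, 15:40–15:50.
Nikolai → UTC: 04:15–05:50, 07:35–10:50.
Diego → UTC: 05:20–07:30, 07:40–08:45, 09:15–10:00, 10:10–11:50.
Vera → UTC: 04:50–04:55, 06:35–09:55.
Thandi ∩ Nikolai: (none).
Thandi ∩ Nikolai ∩ Diego: (none).
Thandi ∩ Nikolai ∩ Diego ∩ Vera: (none).
Windows ≥ 60 min: (none).

none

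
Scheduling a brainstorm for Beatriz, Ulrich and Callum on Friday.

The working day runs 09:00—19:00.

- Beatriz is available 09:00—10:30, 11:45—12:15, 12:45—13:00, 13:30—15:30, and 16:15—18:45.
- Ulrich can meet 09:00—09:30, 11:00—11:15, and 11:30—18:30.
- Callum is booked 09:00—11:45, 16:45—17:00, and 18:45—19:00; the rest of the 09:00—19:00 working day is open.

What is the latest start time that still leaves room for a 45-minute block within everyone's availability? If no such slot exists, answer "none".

17:45

Callum free within 09:00–19:00: 11:45–16:45, 17:00–18:45.
Beatriz ∩ Ulrich: 09:00–09:30, 11:45–12:15, 12:45–13:00, 13:30–15:30, 16:15–18:30.
Beatriz ∩ Ulrich ∩ Callum: 11:45–12:15, 12:45–13:00, 13:30–15:30, 16:15–16:45, 17:00–18:30.
Windows ≥ 45 min: 13:30–15:30, 17:00–18:30.
Latest start in the last window 17:00–18:30 is 18:30 − 45 min = 17:45.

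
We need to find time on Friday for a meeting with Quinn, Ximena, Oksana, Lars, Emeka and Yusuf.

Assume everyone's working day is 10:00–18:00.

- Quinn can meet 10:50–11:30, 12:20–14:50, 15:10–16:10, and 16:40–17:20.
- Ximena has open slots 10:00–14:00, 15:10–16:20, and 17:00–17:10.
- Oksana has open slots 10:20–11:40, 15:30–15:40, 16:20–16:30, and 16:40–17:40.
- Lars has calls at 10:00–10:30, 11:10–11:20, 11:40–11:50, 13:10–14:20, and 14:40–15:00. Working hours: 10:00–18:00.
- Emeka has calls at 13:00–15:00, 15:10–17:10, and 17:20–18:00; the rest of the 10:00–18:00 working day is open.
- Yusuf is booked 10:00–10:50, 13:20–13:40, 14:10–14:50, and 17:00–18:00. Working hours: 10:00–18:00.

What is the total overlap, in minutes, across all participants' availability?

Lars free within 10:00–18:00: 10:30–11:10, 11:20–11:40, 11:50–13:10, 14:20–14:40, 15:00–18:00.
Emeka free within 10:00–18:00: 10:00–13:00, 15:00–15:10, 17:10–17:20.
Yusuf free within 10:00–18:00: 10:50–13:20, 13:40–14:10, 14:50–17:00.
Quinn ∩ Ximena: 10:50–11:30, 12:20–14:00, 15:10–16:10, 17:00–17:10.
Quinn ∩ Ximena ∩ Oksana: 10:50–11:30, 15:30–15:40, 17:00–17:10.
Quinn ∩ Ximena ∩ Oksana ∩ Lars: 10:50–11:10, 11:20–11:30, 15:30–15:40, 17:00–17:10.
Quinn ∩ Ximena ∩ Oksana ∩ Lars ∩ Emeka: 10:50–11:10, 11:20–11:30.
Quinn ∩ Ximena ∩ Oksana ∩ Lars ∩ Emeka ∩ Yusuf: 10:50–11:10, 11:20–11:30.
Total common minutes: 20 + 10 = 30.

30 minutes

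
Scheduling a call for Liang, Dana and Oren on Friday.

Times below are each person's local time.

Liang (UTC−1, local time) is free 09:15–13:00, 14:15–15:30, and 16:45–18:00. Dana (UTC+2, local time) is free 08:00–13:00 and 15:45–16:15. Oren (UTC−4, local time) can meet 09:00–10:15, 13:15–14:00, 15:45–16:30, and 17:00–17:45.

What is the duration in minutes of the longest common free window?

Liang → UTC: 10:15–14:00, 15:15–16:30, 17:45–19:00.
Dana → UTC: 06:00–11:00, 13:45–14:15.
Oren → UTC: 13:00–14:15, 17:15–18:00, 19:45–20:30, 21:00–21:45.
Liang ∩ Dana: 10:15–11:00, 13:45–14:00.
Liang ∩ Dana ∩ Oren: 13:45–14:00.
Single common window of 15 minutes.

15 minutes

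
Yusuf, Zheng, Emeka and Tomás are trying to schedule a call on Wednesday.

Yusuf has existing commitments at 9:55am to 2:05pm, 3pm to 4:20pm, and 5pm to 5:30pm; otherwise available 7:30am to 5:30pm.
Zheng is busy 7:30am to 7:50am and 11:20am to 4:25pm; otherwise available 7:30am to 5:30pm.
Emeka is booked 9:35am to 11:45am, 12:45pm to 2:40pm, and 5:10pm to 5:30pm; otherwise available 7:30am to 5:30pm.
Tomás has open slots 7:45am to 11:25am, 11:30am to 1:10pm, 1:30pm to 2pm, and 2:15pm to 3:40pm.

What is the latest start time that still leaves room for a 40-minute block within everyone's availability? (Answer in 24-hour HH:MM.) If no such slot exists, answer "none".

Yusuf free within 07:30–17:30: 07:30–09:55, 14:05–15:00, 16:20–17:00.
Zheng free within 07:30–17:30: 07:50–11:20, 16:25–17:30.
Emeka free within 07:30–17:30: 07:30–09:35, 11:45–12:45, 14:40–17:10.
Yusuf ∩ Zheng: 07:50–09:55, 16:25–17:00.
Yusuf ∩ Zheng ∩ Emeka: 07:50–09:35, 16:25–17:00.
Yusuf ∩ Zheng ∩ Emeka ∩ Tomás: 07:50–09:35.
Windows ≥ 40 min: 07:50–09:35.
Latest start in the last window 07:50–09:35 is 09:35 − 40 min = 08:55.

08:55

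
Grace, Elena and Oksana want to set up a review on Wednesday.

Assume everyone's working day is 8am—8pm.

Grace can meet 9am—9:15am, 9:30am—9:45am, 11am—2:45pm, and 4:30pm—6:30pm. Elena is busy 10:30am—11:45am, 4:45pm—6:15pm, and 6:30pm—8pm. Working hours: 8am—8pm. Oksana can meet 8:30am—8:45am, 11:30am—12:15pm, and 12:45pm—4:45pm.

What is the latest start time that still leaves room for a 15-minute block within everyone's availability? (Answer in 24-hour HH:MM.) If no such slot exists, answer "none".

Elena free within 08:00–20:00: 08:00–10:30, 11:45–16:45, 18:15–18:30.
Grace ∩ Elena: 09:00–09:15, 09:30–09:45, 11:45–14:45, 16:30–16:45, 18:15–18:30.
Grace ∩ Elena ∩ Oksana: 11:45–12:15, 12:45–14:45, 16:30–16:45.
Windows ≥ 15 min: 11:45–12:15, 12:45–14:45, 16:30–16:45.
Latest start in the last window 16:30–16:45 is 16:45 − 15 min = 16:30.

16:30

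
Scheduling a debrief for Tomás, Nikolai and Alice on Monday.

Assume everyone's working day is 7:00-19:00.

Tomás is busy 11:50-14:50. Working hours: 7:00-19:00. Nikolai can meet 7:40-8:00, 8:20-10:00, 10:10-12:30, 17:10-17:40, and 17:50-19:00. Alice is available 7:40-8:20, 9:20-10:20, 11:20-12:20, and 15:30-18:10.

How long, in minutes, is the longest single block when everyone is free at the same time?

Tomás free within 07:00–19:00: 07:00–11:50, 14:50–19:00.
Tomás ∩ Nikolai: 07:40–08:00, 08:20–10:00, 10:10–11:50, 17:10–17:40, 17:50–19:00.
Tomás ∩ Nikolai ∩ Alice: 07:40–08:00, 09:20–10:00, 10:10–10:20, 11:20–11:50, 17:10–17:40, 17:50–18:10.
Common window lengths: 20, 40, 10, 30, 30, 20 min; longest is 40.

40 minutes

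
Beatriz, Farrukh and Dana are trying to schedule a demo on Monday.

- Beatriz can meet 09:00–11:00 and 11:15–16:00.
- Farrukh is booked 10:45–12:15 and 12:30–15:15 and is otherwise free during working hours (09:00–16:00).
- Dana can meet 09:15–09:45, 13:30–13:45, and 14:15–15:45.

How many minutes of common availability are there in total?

Farrukh free within 09:00–16:00: 09:00–10:45, 12:15–12:30, 15:15–16:00.
Beatriz ∩ Farrukh: 09:00–10:45, 12:15–12:30, 15:15–16:00.
Beatriz ∩ Farrukh ∩ Dana: 09:15–09:45, 15:15–15:45.
Total common minutes: 30 + 30 = 60.

60 minutes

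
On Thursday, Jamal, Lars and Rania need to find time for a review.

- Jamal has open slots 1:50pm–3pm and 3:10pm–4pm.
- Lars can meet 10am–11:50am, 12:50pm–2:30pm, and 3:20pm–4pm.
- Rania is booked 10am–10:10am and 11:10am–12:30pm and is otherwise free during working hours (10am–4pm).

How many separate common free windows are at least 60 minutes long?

Rania free within 10:00–16:00: 10:10–11:10, 12:30–16:00.
Jamal ∩ Lars: 13:50–14:30, 15:20–16:00.
Jamal ∩ Lars ∩ Rania: 13:50–14:30, 15:20–16:00.
Windows ≥ 60 min: (none).
That's 0 windows.

0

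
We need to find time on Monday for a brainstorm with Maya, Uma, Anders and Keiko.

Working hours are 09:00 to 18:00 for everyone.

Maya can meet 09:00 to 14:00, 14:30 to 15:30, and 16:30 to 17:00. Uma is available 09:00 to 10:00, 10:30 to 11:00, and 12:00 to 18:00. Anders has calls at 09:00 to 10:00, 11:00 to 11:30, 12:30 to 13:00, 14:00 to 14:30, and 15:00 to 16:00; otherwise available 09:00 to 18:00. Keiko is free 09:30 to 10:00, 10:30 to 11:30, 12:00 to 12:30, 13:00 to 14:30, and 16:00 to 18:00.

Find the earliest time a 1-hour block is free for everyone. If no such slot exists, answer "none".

Anders free within 09:00–18:00: 10:00–11:00, 11:30–12:30, 13:00–14:00, 14:30–15:00, 16:00–18:00.
Maya ∩ Uma: 09:00–10:00, 10:30–11:00, 12:00–14:00, 14:30–15:30, 16:30–17:00.
Maya ∩ Uma ∩ Anders: 10:30–11:00, 12:00–12:30, 13:00–14:00, 14:30–15:00, 16:30–17:00.
Maya ∩ Uma ∩ Anders ∩ Keiko: 10:30–11:00, 12:00–12:30, 13:00–14:00, 16:30–17:00.
Windows ≥ 60 min: 13:00–14:00.
Earliest such window starts at 13:00.

13:00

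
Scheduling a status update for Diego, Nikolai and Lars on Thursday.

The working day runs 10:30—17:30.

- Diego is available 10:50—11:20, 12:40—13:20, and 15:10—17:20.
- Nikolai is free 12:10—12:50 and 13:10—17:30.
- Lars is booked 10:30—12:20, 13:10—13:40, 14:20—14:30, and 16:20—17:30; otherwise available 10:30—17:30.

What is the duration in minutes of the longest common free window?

Lars free within 10:30–17:30: 12:20–13:10, 13:40–14:20, 14:30–16:20.
Diego ∩ Nikolai: 12:40–12:50, 13:10–13:20, 15:10–17:20.
Diego ∩ Nikolai ∩ Lars: 12:40–12:50, 15:10–16:20.
Common window lengths: 10, 70 min; longest is 70.

70 minutes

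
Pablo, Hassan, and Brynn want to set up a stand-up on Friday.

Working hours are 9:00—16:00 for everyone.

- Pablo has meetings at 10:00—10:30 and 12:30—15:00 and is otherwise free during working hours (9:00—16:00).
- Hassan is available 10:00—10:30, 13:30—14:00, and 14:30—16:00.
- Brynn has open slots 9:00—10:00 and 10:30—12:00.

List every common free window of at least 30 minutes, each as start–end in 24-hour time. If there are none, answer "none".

Pablo free within 09:00–16:00: 09:00–10:00, 10:30–12:30, 15:00–16:00.
Pablo ∩ Hassan: 15:00–16:00.
Pablo ∩ Hassan ∩ Brynn: (none).
Windows ≥ 30 min: (none).

none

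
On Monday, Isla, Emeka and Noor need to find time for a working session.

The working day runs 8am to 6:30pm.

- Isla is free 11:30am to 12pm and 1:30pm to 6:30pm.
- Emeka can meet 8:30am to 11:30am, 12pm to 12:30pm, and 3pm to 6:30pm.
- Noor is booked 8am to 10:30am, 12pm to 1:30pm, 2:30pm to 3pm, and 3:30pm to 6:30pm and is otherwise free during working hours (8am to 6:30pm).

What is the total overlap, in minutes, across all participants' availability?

30 minutes

Noor free within 08:00–18:30: 10:30–12:00, 13:30–14:30, 15:00–15:30.
Isla ∩ Emeka: 15:00–18:30.
Isla ∩ Emeka ∩ Noor: 15:00–15:30.
Total common minutes: 30.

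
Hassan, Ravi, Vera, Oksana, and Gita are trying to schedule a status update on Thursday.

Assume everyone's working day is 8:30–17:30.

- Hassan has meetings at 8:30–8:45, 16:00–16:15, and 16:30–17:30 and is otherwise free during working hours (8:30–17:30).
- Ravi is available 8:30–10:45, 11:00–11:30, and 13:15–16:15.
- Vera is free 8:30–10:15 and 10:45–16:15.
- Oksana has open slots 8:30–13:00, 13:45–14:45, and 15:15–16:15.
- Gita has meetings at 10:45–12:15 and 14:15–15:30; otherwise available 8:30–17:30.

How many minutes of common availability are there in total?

Hassan free within 08:30–17:30: 08:45–16:00, 16:15–16:30.
Gita free within 08:30–17:30: 08:30–10:45, 12:15–14:15, 15:30–17:30.
Hassan ∩ Ravi: 08:45–10:45, 11:00–11:30, 13:15–16:00.
Hassan ∩ Ravi ∩ Vera: 08:45–10:15, 11:00–11:30, 13:15–16:00.
Hassan ∩ Ravi ∩ Vera ∩ Oksana: 08:45–10:15, 11:00–11:30, 13:45–14:45, 15:15–16:00.
Hassan ∩ Ravi ∩ Vera ∩ Oksana ∩ Gita: 08:45–10:15, 13:45–14:15, 15:30–16:00.
Total common minutes: 90 + 30 + 30 = 150.

150 minutes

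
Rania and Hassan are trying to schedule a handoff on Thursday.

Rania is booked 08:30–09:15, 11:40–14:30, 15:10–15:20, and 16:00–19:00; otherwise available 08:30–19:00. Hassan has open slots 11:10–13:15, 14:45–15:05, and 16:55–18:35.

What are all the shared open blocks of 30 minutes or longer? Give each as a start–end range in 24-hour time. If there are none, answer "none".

11:10–11:40

Rania free within 08:30–19:00: 09:15–11:40, 14:30–15:10, 15:20–16:00.
Rania ∩ Hassan: 11:10–11:40, 14:45–15:05.
Windows ≥ 30 min: 11:10–11:40.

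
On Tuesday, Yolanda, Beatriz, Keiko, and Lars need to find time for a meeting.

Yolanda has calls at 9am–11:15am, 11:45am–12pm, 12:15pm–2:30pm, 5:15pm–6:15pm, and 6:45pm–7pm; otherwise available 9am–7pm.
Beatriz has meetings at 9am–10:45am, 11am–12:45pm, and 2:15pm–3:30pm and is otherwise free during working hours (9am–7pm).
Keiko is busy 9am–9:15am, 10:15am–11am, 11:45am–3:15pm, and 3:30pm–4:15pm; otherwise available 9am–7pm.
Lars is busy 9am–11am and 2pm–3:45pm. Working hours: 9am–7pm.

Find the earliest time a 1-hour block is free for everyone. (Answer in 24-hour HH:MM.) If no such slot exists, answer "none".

Yolanda free within 09:00–19:00: 11:15–11:45, 12:00–12:15, 14:30–17:15, 18:15–18:45.
Beatriz free within 09:00–19:00: 10:45–11:00, 12:45–14:15, 15:30–19:00.
Keiko free within 09:00–19:00: 09:15–10:15, 11:00–11:45, 15:15–15:30, 16:15–19:00.
Lars free within 09:00–19:00: 11:00–14:00, 15:45–19:00.
Yolanda ∩ Beatriz: 15:30–17:15, 18:15–18:45.
Yolanda ∩ Beatriz ∩ Keiko: 16:15–17:15, 18:15–18:45.
Yolanda ∩ Beatriz ∩ Keiko ∩ Lars: 16:15–17:15, 18:15–18:45.
Windows ≥ 60 min: 16:15–17:15.
Earliest such window starts at 16:15.

16:15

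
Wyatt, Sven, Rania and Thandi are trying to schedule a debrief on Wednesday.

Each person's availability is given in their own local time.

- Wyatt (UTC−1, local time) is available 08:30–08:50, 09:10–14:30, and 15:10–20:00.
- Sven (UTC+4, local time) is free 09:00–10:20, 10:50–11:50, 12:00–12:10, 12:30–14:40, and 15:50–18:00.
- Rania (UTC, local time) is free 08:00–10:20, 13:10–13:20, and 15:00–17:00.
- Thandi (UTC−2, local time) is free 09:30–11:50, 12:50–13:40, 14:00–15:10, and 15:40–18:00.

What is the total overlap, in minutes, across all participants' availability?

10 minutes

Wyatt → UTC: 09:30–09:50, 10:10–15:30, 16:10–21:00.
Sven → UTC: 05:00–06:20, 06:50–07:50, 08:00–08:10, 08:30–10:40, 11:50–14:00.
Rania → UTC: 08:00–10:20, 13:10–13:20, 15:00–17:00.
Thandi → UTC: 11:30–13:50, 14:50–15:40, 16:00–17:10, 17:40–20:00.
Wyatt ∩ Sven: 09:30–09:50, 10:10–10:40, 11:50–14:00.
Wyatt ∩ Sven ∩ Rania: 09:30–09:50, 10:10–10:20, 13:10–13:20.
Wyatt ∩ Sven ∩ Rania ∩ Thandi: 13:10–13:20.
Total common minutes: 10.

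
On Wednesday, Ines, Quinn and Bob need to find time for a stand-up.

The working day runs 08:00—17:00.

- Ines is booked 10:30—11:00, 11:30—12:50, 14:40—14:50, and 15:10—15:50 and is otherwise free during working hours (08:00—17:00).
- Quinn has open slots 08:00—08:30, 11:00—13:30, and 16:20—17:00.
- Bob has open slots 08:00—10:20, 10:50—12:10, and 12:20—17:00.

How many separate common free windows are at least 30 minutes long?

Ines free within 08:00–17:00: 08:00–10:30, 11:00–11:30, 12:50–14:40, 14:50–15:10, 15:50–17:00.
Ines ∩ Quinn: 08:00–08:30, 11:00–11:30, 12:50–13:30, 16:20–17:00.
Ines ∩ Quinn ∩ Bob: 08:00–08:30, 11:00–11:30, 12:50–13:30, 16:20–17:00.
Windows ≥ 30 min: 08:00–08:30, 11:00–11:30, 12:50–13:30, 16:20–17:00.
That's 4 windows.

4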